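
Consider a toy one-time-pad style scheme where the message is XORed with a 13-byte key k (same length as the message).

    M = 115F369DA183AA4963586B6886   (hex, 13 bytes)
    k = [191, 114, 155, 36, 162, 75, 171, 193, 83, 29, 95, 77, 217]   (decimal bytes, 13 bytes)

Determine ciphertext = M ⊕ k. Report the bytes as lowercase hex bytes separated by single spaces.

XOR is its own inverse, so applying the key byte-wise gives the result directly.
11 ⊕ bf = ae
5f ⊕ 72 = 2d
36 ⊕ 9b = ad
9d ⊕ 24 = b9
a1 ⊕ a2 = 03
83 ⊕ 4b = c8
aa ⊕ ab = 01
49 ⊕ c1 = 88
63 ⊕ 53 = 30
58 ⊕ 1d = 45
6b ⊕ 5f = 34
68 ⊕ 4d = 25
86 ⊕ d9 = 5f

ae 2d ad b9 03 c8 01 88 30 45 34 25 5f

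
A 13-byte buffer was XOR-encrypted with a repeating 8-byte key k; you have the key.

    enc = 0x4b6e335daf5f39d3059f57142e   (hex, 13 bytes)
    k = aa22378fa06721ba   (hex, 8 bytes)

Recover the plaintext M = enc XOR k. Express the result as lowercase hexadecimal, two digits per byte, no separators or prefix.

The 8-byte key repeats, so the effective keystream is aa 22 37 8f a0 67 21 ba aa 22 37 8f a0.
byte 0: 01001011 ⊕ 10101010 = 11100001
byte 1: 01101110 ⊕ 00100010 = 01001100
byte 2: 00110011 ⊕ 00110111 = 00000100
byte 3: 01011101 ⊕ 10001111 = 11010010
byte 4: 10101111 ⊕ 10100000 = 00001111
byte 5: 01011111 ⊕ 01100111 = 00111000
byte 6: 00111001 ⊕ 00100001 = 00011000
byte 7: 11010011 ⊕ 10111010 = 01101001
byte 8: 00000101 ⊕ 10101010 = 10101111
byte 9: 10011111 ⊕ 00100010 = 10111101
byte 10: 01010111 ⊕ 00110111 = 01100000
byte 11: 00010100 ⊕ 10001111 = 10011011
byte 12: 00101110 ⊕ 10100000 = 10001110

e14c04d20f381869afbd609b8e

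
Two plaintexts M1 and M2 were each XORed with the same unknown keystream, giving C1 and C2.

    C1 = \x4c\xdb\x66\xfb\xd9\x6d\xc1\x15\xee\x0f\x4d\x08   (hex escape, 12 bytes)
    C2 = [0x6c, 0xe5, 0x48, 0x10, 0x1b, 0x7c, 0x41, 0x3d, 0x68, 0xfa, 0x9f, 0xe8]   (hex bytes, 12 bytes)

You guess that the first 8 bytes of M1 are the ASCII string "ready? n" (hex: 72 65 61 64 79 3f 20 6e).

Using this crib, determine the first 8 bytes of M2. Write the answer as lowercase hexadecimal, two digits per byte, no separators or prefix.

525b4f8fbb2ea046

First, C1 ⊕ C2 = (M1 ⊕ K) ⊕ (M2 ⊕ K) = M1 ⊕ M2, so the key drops out. Then M2 = (M1 ⊕ M2) ⊕ M1 over the first 8 bytes.
byte 0: (4c XOR 6c) XOR 72 = 20 XOR 72 = 52
byte 1: (db XOR e5) XOR 65 = 3e XOR 65 = 5b
byte 2: (66 XOR 48) XOR 61 = 2e XOR 61 = 4f
byte 3: (fb XOR 10) XOR 64 = eb XOR 64 = 8f
byte 4: (d9 XOR 1b) XOR 79 = c2 XOR 79 = bb
byte 5: (6d XOR 7c) XOR 3f = 11 XOR 3f = 2e
byte 6: (c1 XOR 41) XOR 20 = 80 XOR 20 = a0
byte 7: (15 XOR 3d) XOR 6e = 28 XOR 6e = 46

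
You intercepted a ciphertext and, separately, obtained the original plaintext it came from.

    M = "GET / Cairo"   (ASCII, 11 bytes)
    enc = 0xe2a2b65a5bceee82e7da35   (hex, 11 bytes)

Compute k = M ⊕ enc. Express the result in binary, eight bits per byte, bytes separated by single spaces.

10100101 11100111 11100010 01111010 01110100 11101110 10101101 11100011 10001110 10101000 01011010

Since enc = M ⊕ k, XORing both sides with M gives k = M ⊕ enc.
 71 xor 226 = 165
 69 xor 162 = 231
 84 xor 182 = 226
 32 xor  90 = 122
 47 xor  91 = 116
 32 xor 206 = 238
 67 xor 238 = 173
 97 xor 130 = 227
105 xor 231 = 142
114 xor 218 = 168
111 xor  53 =  90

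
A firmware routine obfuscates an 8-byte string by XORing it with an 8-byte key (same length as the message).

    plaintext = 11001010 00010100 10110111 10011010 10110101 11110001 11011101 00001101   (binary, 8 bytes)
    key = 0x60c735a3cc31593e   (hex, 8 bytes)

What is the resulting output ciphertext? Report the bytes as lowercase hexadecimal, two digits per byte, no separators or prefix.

202 ^  96 = 170
 20 ^ 199 = 211
183 ^  53 = 130
154 ^ 163 =  57
181 ^ 204 = 121
241 ^  49 = 192
221 ^  89 = 132
 13 ^  62 =  51

aad3823979c08433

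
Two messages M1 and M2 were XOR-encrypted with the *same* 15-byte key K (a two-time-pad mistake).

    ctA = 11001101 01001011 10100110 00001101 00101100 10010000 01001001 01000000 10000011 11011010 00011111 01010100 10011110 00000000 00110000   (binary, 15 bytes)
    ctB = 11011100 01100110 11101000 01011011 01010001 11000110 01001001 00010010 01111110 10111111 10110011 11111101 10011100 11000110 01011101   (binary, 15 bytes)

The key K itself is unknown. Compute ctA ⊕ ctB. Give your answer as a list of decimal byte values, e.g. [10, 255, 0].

[17, 45, 78, 86, 125, 86, 0, 82, 253, 101, 172, 169, 2, 198, 109]

ctA ⊕ ctB = (M1 ⊕ K) ⊕ (M2 ⊕ K) = M1 ⊕ M2 — the shared key cancels under XOR.
cd ⊕ dc = 11
4b ⊕ 66 = 2d
a6 ⊕ e8 = 4e
0d ⊕ 5b = 56
2c ⊕ 51 = 7d
90 ⊕ c6 = 56
49 ⊕ 49 = 00
40 ⊕ 12 = 52
83 ⊕ 7e = fd
da ⊕ bf = 65
1f ⊕ b3 = ac
54 ⊕ fd = a9
9e ⊕ 9c = 02
00 ⊕ c6 = c6
30 ⊕ 5d = 6d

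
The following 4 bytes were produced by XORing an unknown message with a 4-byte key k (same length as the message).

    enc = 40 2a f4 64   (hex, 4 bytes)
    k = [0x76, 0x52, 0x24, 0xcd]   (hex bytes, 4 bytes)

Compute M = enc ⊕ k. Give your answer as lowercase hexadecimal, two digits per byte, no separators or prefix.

XOR is its own inverse, so applying the key byte-wise gives the result directly.
byte 0: 40 xor 76 = 36
byte 1: 2a xor 52 = 78
byte 2: f4 xor 24 = d0
byte 3: 64 xor cd = a9

3678d0a9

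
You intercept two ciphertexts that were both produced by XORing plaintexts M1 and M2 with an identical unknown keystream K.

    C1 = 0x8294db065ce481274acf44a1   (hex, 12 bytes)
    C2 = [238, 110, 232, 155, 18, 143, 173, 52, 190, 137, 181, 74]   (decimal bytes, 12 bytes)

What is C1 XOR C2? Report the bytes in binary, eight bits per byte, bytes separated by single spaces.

01101100 11111010 00110011 10011101 01001110 01101011 00101100 00010011 11110100 01000110 11110001 11101011

C1 ⊕ C2 = (M1 ⊕ K) ⊕ (M2 ⊕ K) = M1 ⊕ M2 — the shared key cancels under XOR.
82 ⊕ ee = 6c
94 ⊕ 6e = fa
db ⊕ e8 = 33
06 ⊕ 9b = 9d
5c ⊕ 12 = 4e
e4 ⊕ 8f = 6b
81 ⊕ ad = 2c
27 ⊕ 34 = 13
4a ⊕ be = f4
cf ⊕ 89 = 46
44 ⊕ b5 = f1
a1 ⊕ 4a = eb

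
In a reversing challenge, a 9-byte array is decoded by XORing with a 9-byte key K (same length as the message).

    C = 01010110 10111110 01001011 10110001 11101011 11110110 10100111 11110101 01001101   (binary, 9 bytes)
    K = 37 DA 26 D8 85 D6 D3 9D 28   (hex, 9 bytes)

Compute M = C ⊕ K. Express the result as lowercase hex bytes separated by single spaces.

56 ^ 37 = 61
be ^ da = 64
4b ^ 26 = 6d
b1 ^ d8 = 69
eb ^ 85 = 6e
f6 ^ d6 = 20
a7 ^ d3 = 74
f5 ^ 9d = 68
4d ^ 28 = 65

61 64 6d 69 6e 20 74 68 65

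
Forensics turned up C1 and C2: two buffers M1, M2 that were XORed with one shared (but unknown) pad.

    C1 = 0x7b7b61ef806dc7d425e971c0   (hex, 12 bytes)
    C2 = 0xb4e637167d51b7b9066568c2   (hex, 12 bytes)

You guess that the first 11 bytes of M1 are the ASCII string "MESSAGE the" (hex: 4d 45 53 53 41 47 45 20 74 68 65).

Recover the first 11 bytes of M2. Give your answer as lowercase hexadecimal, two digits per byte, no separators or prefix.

First, C1 ⊕ C2 = (M1 ⊕ K) ⊕ (M2 ⊕ K) = M1 ⊕ M2, so the key drops out. Then M2 = (M1 ⊕ M2) ⊕ M1 over the first 11 bytes.
byte 0: (7b ^ b4) ^ 4d = cf ^ 4d = 82
byte 1: (7b ^ e6) ^ 45 = 9d ^ 45 = d8
byte 2: (61 ^ 37) ^ 53 = 56 ^ 53 = 05
byte 3: (ef ^ 16) ^ 53 = f9 ^ 53 = aa
byte 4: (80 ^ 7d) ^ 41 = fd ^ 41 = bc
byte 5: (6d ^ 51) ^ 47 = 3c ^ 47 = 7b
byte 6: (c7 ^ b7) ^ 45 = 70 ^ 45 = 35
byte 7: (d4 ^ b9) ^ 20 = 6d ^ 20 = 4d
byte 8: (25 ^ 06) ^ 74 = 23 ^ 74 = 57
byte 9: (e9 ^ 65) ^ 68 = 8c ^ 68 = e4
byte 10: (71 ^ 68) ^ 65 = 19 ^ 65 = 7c

82d805aabc7b354d57e47c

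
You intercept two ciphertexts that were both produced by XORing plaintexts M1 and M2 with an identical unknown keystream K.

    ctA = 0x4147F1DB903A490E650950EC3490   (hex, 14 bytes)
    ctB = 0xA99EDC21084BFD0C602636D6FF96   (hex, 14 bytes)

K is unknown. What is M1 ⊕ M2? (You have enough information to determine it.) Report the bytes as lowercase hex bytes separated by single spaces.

ctA ⊕ ctB = (M1 ⊕ K) ⊕ (M2 ⊕ K) = M1 ⊕ M2 — the shared key cancels under XOR.
byte 0: 41 ⊕ a9 = e8
byte 1: 47 ⊕ 9e = d9
byte 2: f1 ⊕ dc = 2d
byte 3: db ⊕ 21 = fa
byte 4: 90 ⊕ 08 = 98
byte 5: 3a ⊕ 4b = 71
byte 6: 49 ⊕ fd = b4
byte 7: 0e ⊕ 0c = 02
byte 8: 65 ⊕ 60 = 05
byte 9: 09 ⊕ 26 = 2f
byte 10: 50 ⊕ 36 = 66
byte 11: ec ⊕ d6 = 3a
byte 12: 34 ⊕ ff = cb
byte 13: 90 ⊕ 96 = 06

e8 d9 2d fa 98 71 b4 02 05 2f 66 3a cb 06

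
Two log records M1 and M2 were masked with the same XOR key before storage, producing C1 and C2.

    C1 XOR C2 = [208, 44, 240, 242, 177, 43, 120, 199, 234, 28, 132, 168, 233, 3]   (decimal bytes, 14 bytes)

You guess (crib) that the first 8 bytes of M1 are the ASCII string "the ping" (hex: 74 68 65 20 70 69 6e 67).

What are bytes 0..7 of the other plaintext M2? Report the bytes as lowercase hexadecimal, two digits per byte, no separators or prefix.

Since C1 ⊕ C2 = M1 ⊕ M2, XORing with the guessed M1 bytes yields the corresponding M2 bytes: M2 = (C1 ⊕ C2) ⊕ M1.
208 XOR 116 = 164
 44 XOR 104 =  68
240 XOR 101 = 149
242 XOR  32 = 210
177 XOR 112 = 193
 43 XOR 105 =  66
120 XOR 110 =  22
199 XOR 103 = 160

a44495d2c14216a0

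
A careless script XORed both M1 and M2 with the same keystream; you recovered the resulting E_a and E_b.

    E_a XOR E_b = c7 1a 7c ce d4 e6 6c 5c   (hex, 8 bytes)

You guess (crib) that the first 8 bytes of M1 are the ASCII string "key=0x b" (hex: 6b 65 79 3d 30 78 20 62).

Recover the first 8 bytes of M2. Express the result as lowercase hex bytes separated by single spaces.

Since E_a ⊕ E_b = M1 ⊕ M2, XORing with the guessed M1 bytes yields the corresponding M2 bytes: M2 = (E_a ⊕ E_b) ⊕ M1.
c7 ⊕ 6b = ac
1a ⊕ 65 = 7f
7c ⊕ 79 = 05
ce ⊕ 3d = f3
d4 ⊕ 30 = e4
e6 ⊕ 78 = 9e
6c ⊕ 20 = 4c
5c ⊕ 62 = 3e

ac 7f 05 f3 e4 9e 4c 3e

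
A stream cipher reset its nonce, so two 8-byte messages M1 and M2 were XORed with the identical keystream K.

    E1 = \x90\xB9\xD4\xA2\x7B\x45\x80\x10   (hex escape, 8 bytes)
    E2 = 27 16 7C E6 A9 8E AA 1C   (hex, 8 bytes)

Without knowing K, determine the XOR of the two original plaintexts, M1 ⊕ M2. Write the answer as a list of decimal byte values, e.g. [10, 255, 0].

E1 ⊕ E2 = (M1 ⊕ K) ⊕ (M2 ⊕ K) = M1 ⊕ M2 — the shared key cancels under XOR.
10010000 XOR 00100111 = 10110111
10111001 XOR 00010110 = 10101111
11010100 XOR 01111100 = 10101000
10100010 XOR 11100110 = 01000100
01111011 XOR 10101001 = 11010010
01000101 XOR 10001110 = 11001011
10000000 XOR 10101010 = 00101010
00010000 XOR 00011100 = 00001100

[183, 175, 168, 68, 210, 203, 42, 12]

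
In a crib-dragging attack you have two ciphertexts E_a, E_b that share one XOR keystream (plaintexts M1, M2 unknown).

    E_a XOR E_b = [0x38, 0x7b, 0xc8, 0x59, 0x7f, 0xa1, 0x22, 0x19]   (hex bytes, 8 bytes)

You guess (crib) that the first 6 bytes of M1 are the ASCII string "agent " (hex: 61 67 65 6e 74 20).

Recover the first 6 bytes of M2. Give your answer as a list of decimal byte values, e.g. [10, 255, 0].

Since E_a ⊕ E_b = M1 ⊕ M2, XORing with the guessed M1 bytes yields the corresponding M2 bytes: M2 = (E_a ⊕ E_b) ⊕ M1.
 56 ^  97 =  89
123 ^ 103 =  28
200 ^ 101 = 173
 89 ^ 110 =  55
127 ^ 116 =  11
161 ^  32 = 129

[89, 28, 173, 55, 11, 129]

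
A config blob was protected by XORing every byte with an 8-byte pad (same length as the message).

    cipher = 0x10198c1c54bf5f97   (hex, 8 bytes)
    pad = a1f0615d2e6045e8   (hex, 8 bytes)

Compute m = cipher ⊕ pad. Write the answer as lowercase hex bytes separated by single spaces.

XOR is its own inverse, so applying the key byte-wise gives the result directly.
10 XOR a1 = b1
19 XOR f0 = e9
8c XOR 61 = ed
1c XOR 5d = 41
54 XOR 2e = 7a
bf XOR 60 = df
5f XOR 45 = 1a
97 XOR e8 = 7f

b1 e9 ed 41 7a df 1a 7f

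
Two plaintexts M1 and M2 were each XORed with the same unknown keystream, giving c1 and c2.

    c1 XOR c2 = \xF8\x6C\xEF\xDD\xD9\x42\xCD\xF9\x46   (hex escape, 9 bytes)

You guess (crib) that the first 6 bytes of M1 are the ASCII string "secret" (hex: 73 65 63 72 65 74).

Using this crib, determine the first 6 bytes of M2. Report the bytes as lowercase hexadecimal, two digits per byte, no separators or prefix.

Since c1 ⊕ c2 = M1 ⊕ M2, XORing with the guessed M1 bytes yields the corresponding M2 bytes: M2 = (c1 ⊕ c2) ⊕ M1.
11111000 xor 01110011 = 10001011
01101100 xor 01100101 = 00001001
11101111 xor 01100011 = 10001100
11011101 xor 01110010 = 10101111
11011001 xor 01100101 = 10111100
01000010 xor 01110100 = 00110110

8b098cafbc36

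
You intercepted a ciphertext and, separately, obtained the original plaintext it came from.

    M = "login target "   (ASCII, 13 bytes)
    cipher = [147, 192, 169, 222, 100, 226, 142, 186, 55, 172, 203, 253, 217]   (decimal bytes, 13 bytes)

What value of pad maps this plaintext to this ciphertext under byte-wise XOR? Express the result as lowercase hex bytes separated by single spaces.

Since cipher = M ⊕ pad, XORing both sides with M gives pad = M ⊕ cipher.
01101100 xor 10010011 = 11111111
01101111 xor 11000000 = 10101111
01100111 xor 10101001 = 11001110
01101001 xor 11011110 = 10110111
01101110 xor 01100100 = 00001010
00100000 xor 11100010 = 11000010
01110100 xor 10001110 = 11111010
01100001 xor 10111010 = 11011011
01110010 xor 00110111 = 01000101
01100111 xor 10101100 = 11001011
01100101 xor 11001011 = 10101110
01110100 xor 11111101 = 10001001
00100000 xor 11011001 = 11111001

ff af ce b7 0a c2 fa db 45 cb ae 89 f9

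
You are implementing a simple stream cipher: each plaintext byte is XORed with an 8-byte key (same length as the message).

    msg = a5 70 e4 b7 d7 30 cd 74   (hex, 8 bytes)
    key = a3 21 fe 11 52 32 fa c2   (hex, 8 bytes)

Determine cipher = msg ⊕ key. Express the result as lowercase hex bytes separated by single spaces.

XOR is its own inverse, so applying the key byte-wise gives the result directly.
byte 0: 10100101 ⊕ 10100011 = 00000110
byte 1: 01110000 ⊕ 00100001 = 01010001
byte 2: 11100100 ⊕ 11111110 = 00011010
byte 3: 10110111 ⊕ 00010001 = 10100110
byte 4: 11010111 ⊕ 01010010 = 10000101
byte 5: 00110000 ⊕ 00110010 = 00000010
byte 6: 11001101 ⊕ 11111010 = 00110111
byte 7: 01110100 ⊕ 11000010 = 10110110

06 51 1a a6 85 02 37 b6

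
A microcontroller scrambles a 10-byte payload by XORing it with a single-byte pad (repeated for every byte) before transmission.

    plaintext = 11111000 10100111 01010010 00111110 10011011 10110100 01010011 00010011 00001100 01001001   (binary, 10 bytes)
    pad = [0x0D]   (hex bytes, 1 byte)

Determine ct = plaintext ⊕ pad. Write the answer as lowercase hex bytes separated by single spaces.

f5 aa 5f 33 96 b9 5e 1e 01 44

The 1-byte key repeats, so the effective keystream is 0d 0d 0d 0d 0d 0d 0d 0d 0d 0d.
byte 0: f8 xor 0d = f5
byte 1: a7 xor 0d = aa
byte 2: 52 xor 0d = 5f
byte 3: 3e xor 0d = 33
byte 4: 9b xor 0d = 96
byte 5: b4 xor 0d = b9
byte 6: 53 xor 0d = 5e
byte 7: 13 xor 0d = 1e
byte 8: 0c xor 0d = 01
byte 9: 49 xor 0d = 44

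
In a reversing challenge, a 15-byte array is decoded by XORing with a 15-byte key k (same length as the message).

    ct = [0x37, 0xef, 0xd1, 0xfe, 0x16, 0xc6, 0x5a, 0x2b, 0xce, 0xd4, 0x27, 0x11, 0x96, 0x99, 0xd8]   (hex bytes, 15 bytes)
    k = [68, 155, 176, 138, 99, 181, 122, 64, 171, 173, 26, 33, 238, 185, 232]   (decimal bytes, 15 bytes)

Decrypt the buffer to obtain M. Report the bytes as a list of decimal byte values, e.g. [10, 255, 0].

XOR is its own inverse, so applying the key byte-wise gives the result directly.
 55 ⊕  68 = 115
239 ⊕ 155 = 116
209 ⊕ 176 =  97
254 ⊕ 138 = 116
 22 ⊕  99 = 117
198 ⊕ 181 = 115
 90 ⊕ 122 =  32
 43 ⊕  64 = 107
206 ⊕ 171 = 101
212 ⊕ 173 = 121
 39 ⊕  26 =  61
 17 ⊕  33 =  48
150 ⊕ 238 = 120
153 ⊕ 185 =  32
216 ⊕ 232 =  48

[115, 116, 97, 116, 117, 115, 32, 107, 101, 121, 61, 48, 120, 32, 48]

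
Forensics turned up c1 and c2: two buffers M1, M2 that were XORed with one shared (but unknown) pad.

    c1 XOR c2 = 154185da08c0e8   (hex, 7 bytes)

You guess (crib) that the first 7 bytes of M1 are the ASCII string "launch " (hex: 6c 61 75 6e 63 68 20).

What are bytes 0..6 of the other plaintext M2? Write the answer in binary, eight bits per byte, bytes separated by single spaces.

01111001 00100000 11110000 10110100 01101011 10101000 11001000

Since c1 ⊕ c2 = M1 ⊕ M2, XORing with the guessed M1 bytes yields the corresponding M2 bytes: M2 = (c1 ⊕ c2) ⊕ M1.
15 XOR 6c = 79
41 XOR 61 = 20
85 XOR 75 = f0
da XOR 6e = b4
08 XOR 63 = 6b
c0 XOR 68 = a8
e8 XOR 20 = c8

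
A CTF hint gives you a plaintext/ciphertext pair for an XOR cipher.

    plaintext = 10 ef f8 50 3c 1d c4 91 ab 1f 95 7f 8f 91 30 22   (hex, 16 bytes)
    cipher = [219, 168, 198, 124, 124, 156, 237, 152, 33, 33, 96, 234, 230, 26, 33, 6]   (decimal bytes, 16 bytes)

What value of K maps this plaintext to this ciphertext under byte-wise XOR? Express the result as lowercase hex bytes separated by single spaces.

cb 47 3e 2c 40 81 29 09 8a 3e f5 95 69 8b 11 24

Since cipher = plaintext ⊕ K, XORing both sides with plaintext gives K = plaintext ⊕ cipher.
10 XOR db = cb
ef XOR a8 = 47
f8 XOR c6 = 3e
50 XOR 7c = 2c
3c XOR 7c = 40
1d XOR 9c = 81
c4 XOR ed = 29
91 XOR 98 = 09
ab XOR 21 = 8a
1f XOR 21 = 3e
95 XOR 60 = f5
7f XOR ea = 95
8f XOR e6 = 69
91 XOR 1a = 8b
30 XOR 21 = 11
22 XOR 06 = 24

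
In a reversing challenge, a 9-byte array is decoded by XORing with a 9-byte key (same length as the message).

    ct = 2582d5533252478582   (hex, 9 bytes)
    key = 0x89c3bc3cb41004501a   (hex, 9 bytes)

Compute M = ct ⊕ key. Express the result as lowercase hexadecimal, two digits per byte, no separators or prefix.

byte 0:  37 xor 137 = 172
byte 1: 130 xor 195 =  65
byte 2: 213 xor 188 = 105
byte 3:  83 xor  60 = 111
byte 4:  50 xor 180 = 134
byte 5:  82 xor  16 =  66
byte 6:  71 xor   4 =  67
byte 7: 133 xor  80 = 213
byte 8: 130 xor  26 = 152

ac41696f864243d598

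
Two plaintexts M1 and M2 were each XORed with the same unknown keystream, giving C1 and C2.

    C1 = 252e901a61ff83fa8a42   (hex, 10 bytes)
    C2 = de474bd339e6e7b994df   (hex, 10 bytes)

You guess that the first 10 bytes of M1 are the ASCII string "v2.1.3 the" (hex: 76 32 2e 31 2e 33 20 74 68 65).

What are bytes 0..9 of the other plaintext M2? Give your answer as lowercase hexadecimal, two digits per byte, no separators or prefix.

8d5bf5f8762a443776f8

First, C1 ⊕ C2 = (M1 ⊕ K) ⊕ (M2 ⊕ K) = M1 ⊕ M2, so the key drops out. Then M2 = (M1 ⊕ M2) ⊕ M1 over the first 10 bytes.
byte 0: (25 XOR de) XOR 76 = fb XOR 76 = 8d
byte 1: (2e XOR 47) XOR 32 = 69 XOR 32 = 5b
byte 2: (90 XOR 4b) XOR 2e = db XOR 2e = f5
byte 3: (1a XOR d3) XOR 31 = c9 XOR 31 = f8
byte 4: (61 XOR 39) XOR 2e = 58 XOR 2e = 76
byte 5: (ff XOR e6) XOR 33 = 19 XOR 33 = 2a
byte 6: (83 XOR e7) XOR 20 = 64 XOR 20 = 44
byte 7: (fa XOR b9) XOR 74 = 43 XOR 74 = 37
byte 8: (8a XOR 94) XOR 68 = 1e XOR 68 = 76
byte 9: (42 XOR df) XOR 65 = 9d XOR 65 = f8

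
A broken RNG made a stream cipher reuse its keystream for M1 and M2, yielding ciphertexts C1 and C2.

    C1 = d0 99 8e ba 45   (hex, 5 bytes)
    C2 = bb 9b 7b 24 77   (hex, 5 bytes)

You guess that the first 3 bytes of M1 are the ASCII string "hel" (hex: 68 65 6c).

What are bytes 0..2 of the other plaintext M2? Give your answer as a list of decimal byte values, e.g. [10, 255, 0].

[3, 103, 153]

First, C1 ⊕ C2 = (M1 ⊕ K) ⊕ (M2 ⊕ K) = M1 ⊕ M2, so the key drops out. Then M2 = (M1 ⊕ M2) ⊕ M1 over the first 3 bytes.
byte 0: (d0 XOR bb) XOR 68 = 6b XOR 68 = 03
byte 1: (99 XOR 9b) XOR 65 = 02 XOR 65 = 67
byte 2: (8e XOR 7b) XOR 6c = f5 XOR 6c = 99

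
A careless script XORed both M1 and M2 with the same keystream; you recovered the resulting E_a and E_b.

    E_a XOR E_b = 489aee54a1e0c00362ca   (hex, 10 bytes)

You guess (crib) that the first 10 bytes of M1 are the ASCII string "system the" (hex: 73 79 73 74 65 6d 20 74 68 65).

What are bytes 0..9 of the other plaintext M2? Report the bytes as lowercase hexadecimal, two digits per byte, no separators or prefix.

3be39d20c48de0770aaf

Since E_a ⊕ E_b = M1 ⊕ M2, XORing with the guessed M1 bytes yields the corresponding M2 bytes: M2 = (E_a ⊕ E_b) ⊕ M1.
byte 0: 48 ⊕ 73 = 3b
byte 1: 9a ⊕ 79 = e3
byte 2: ee ⊕ 73 = 9d
byte 3: 54 ⊕ 74 = 20
byte 4: a1 ⊕ 65 = c4
byte 5: e0 ⊕ 6d = 8d
byte 6: c0 ⊕ 20 = e0
byte 7: 03 ⊕ 74 = 77
byte 8: 62 ⊕ 68 = 0a
byte 9: ca ⊕ 65 = af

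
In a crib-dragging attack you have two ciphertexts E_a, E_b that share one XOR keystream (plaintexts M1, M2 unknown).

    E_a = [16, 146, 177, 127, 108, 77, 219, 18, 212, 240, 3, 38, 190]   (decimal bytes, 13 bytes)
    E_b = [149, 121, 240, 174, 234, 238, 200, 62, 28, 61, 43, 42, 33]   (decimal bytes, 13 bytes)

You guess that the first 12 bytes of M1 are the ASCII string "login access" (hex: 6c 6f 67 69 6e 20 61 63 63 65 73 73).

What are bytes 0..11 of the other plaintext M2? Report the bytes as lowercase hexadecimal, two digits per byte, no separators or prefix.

e98426b8e883724faba85b7f

First, E_a ⊕ E_b = (M1 ⊕ K) ⊕ (M2 ⊕ K) = M1 ⊕ M2, so the key drops out. Then M2 = (M1 ⊕ M2) ⊕ M1 over the first 12 bytes.
byte 0: (10 ⊕ 95) ⊕ 6c = 85 ⊕ 6c = e9
byte 1: (92 ⊕ 79) ⊕ 6f = eb ⊕ 6f = 84
byte 2: (b1 ⊕ f0) ⊕ 67 = 41 ⊕ 67 = 26
byte 3: (7f ⊕ ae) ⊕ 69 = d1 ⊕ 69 = b8
byte 4: (6c ⊕ ea) ⊕ 6e = 86 ⊕ 6e = e8
byte 5: (4d ⊕ ee) ⊕ 20 = a3 ⊕ 20 = 83
byte 6: (db ⊕ c8) ⊕ 61 = 13 ⊕ 61 = 72
byte 7: (12 ⊕ 3e) ⊕ 63 = 2c ⊕ 63 = 4f
byte 8: (d4 ⊕ 1c) ⊕ 63 = c8 ⊕ 63 = ab
byte 9: (f0 ⊕ 3d) ⊕ 65 = cd ⊕ 65 = a8
byte 10: (03 ⊕ 2b) ⊕ 73 = 28 ⊕ 73 = 5b
byte 11: (26 ⊕ 2a) ⊕ 73 = 0c ⊕ 73 = 7f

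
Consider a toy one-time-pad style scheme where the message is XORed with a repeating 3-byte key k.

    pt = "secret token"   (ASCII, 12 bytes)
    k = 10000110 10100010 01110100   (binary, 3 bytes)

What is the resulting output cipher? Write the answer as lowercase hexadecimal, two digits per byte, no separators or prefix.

The 3-byte key repeats, so the effective keystream is 86 a2 74 86 a2 74 86 a2 74 86 a2 74.
byte 0: 115 XOR 134 = 245
byte 1: 101 XOR 162 = 199
byte 2:  99 XOR 116 =  23
byte 3: 114 XOR 134 = 244
byte 4: 101 XOR 162 = 199
byte 5: 116 XOR 116 =   0
byte 6:  32 XOR 134 = 166
byte 7: 116 XOR 162 = 214
byte 8: 111 XOR 116 =  27
byte 9: 107 XOR 134 = 237
byte 10: 101 XOR 162 = 199
byte 11: 110 XOR 116 =  26

f5c717f4c700a6d61bedc71a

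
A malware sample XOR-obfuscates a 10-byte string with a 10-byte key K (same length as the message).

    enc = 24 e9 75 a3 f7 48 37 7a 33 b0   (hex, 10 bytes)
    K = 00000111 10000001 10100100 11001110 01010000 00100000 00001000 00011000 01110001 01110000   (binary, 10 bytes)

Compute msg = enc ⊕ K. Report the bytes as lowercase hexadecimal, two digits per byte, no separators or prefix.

XOR is its own inverse, so applying the key byte-wise gives the result directly.
byte 0: 24 ⊕ 07 = 23
byte 1: e9 ⊕ 81 = 68
byte 2: 75 ⊕ a4 = d1
byte 3: a3 ⊕ ce = 6d
byte 4: f7 ⊕ 50 = a7
byte 5: 48 ⊕ 20 = 68
byte 6: 37 ⊕ 08 = 3f
byte 7: 7a ⊕ 18 = 62
byte 8: 33 ⊕ 71 = 42
byte 9: b0 ⊕ 70 = c0

2368d16da7683f6242c0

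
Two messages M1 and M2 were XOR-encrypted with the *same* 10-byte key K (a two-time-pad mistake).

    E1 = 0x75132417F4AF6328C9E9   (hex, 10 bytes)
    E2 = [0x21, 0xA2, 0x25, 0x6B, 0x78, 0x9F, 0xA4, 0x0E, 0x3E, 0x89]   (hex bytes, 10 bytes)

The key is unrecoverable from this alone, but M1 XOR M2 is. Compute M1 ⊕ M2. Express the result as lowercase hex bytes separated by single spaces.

E1 ⊕ E2 = (M1 ⊕ K) ⊕ (M2 ⊕ K) = M1 ⊕ M2 — the shared key cancels under XOR.
byte 0: 75 XOR 21 = 54
byte 1: 13 XOR a2 = b1
byte 2: 24 XOR 25 = 01
byte 3: 17 XOR 6b = 7c
byte 4: f4 XOR 78 = 8c
byte 5: af XOR 9f = 30
byte 6: 63 XOR a4 = c7
byte 7: 28 XOR 0e = 26
byte 8: c9 XOR 3e = f7
byte 9: e9 XOR 89 = 60

54 b1 01 7c 8c 30 c7 26 f7 60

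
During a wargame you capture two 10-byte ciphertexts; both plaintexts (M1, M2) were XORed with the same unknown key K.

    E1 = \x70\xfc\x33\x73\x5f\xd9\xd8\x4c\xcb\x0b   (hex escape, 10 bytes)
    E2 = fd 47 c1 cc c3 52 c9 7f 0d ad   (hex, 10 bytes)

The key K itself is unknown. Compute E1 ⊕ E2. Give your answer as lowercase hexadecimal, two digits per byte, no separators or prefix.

8dbbf2bf9c8b1133c6a6

E1 ⊕ E2 = (M1 ⊕ K) ⊕ (M2 ⊕ K) = M1 ⊕ M2 — the shared key cancels under XOR.
byte 0: 70 ^ fd = 8d
byte 1: fc ^ 47 = bb
byte 2: 33 ^ c1 = f2
byte 3: 73 ^ cc = bf
byte 4: 5f ^ c3 = 9c
byte 5: d9 ^ 52 = 8b
byte 6: d8 ^ c9 = 11
byte 7: 4c ^ 7f = 33
byte 8: cb ^ 0d = c6
byte 9: 0b ^ ad = a6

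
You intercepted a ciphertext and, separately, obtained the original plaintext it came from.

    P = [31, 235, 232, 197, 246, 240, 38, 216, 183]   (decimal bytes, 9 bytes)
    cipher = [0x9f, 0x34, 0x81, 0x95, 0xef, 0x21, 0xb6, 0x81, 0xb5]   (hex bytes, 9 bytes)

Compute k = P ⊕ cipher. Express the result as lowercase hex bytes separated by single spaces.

Since cipher = P ⊕ k, XORing both sides with P gives k = P ⊕ cipher.
1f xor 9f = 80
eb xor 34 = df
e8 xor 81 = 69
c5 xor 95 = 50
f6 xor ef = 19
f0 xor 21 = d1
26 xor b6 = 90
d8 xor 81 = 59
b7 xor b5 = 02

80 df 69 50 19 d1 90 59 02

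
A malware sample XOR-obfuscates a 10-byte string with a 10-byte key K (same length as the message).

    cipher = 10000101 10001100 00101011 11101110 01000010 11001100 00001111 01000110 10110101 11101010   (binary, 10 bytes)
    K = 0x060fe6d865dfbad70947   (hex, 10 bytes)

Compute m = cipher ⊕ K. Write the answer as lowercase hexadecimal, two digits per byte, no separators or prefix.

XOR is its own inverse, so applying the key byte-wise gives the result directly.
133 ⊕   6 = 131
140 ⊕  15 = 131
 43 ⊕ 230 = 205
238 ⊕ 216 =  54
 66 ⊕ 101 =  39
204 ⊕ 223 =  19
 15 ⊕ 186 = 181
 70 ⊕ 215 = 145
181 ⊕   9 = 188
234 ⊕  71 = 173

8383cd362713b591bcad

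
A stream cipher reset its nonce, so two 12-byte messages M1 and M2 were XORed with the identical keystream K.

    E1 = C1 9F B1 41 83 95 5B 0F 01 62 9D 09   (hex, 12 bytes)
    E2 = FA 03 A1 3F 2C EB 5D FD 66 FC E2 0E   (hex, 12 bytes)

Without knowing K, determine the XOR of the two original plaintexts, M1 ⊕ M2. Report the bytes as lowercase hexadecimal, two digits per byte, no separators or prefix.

E1 ⊕ E2 = (M1 ⊕ K) ⊕ (M2 ⊕ K) = M1 ⊕ M2 — the shared key cancels under XOR.
byte 0: c1 ⊕ fa = 3b
byte 1: 9f ⊕ 03 = 9c
byte 2: b1 ⊕ a1 = 10
byte 3: 41 ⊕ 3f = 7e
byte 4: 83 ⊕ 2c = af
byte 5: 95 ⊕ eb = 7e
byte 6: 5b ⊕ 5d = 06
byte 7: 0f ⊕ fd = f2
byte 8: 01 ⊕ 66 = 67
byte 9: 62 ⊕ fc = 9e
byte 10: 9d ⊕ e2 = 7f
byte 11: 09 ⊕ 0e = 07

3b9c107eaf7e06f2679e7f07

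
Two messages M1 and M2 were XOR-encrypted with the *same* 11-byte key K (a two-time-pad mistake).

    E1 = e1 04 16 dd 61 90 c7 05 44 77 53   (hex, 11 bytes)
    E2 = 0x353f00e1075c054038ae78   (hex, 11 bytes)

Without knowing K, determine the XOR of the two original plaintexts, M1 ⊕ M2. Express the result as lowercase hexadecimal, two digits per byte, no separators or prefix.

E1 ⊕ E2 = (M1 ⊕ K) ⊕ (M2 ⊕ K) = M1 ⊕ M2 — the shared key cancels under XOR.
e1 xor 35 = d4
04 xor 3f = 3b
16 xor 00 = 16
dd xor e1 = 3c
61 xor 07 = 66
90 xor 5c = cc
c7 xor 05 = c2
05 xor 40 = 45
44 xor 38 = 7c
77 xor ae = d9
53 xor 78 = 2b

d43b163c66ccc2457cd92b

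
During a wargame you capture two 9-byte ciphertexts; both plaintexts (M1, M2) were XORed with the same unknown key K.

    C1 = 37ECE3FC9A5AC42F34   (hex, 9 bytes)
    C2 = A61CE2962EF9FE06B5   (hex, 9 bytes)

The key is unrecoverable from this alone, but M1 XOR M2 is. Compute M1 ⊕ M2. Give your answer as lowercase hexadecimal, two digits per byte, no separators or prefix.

91f0016ab4a33a2981

C1 ⊕ C2 = (M1 ⊕ K) ⊕ (M2 ⊕ K) = M1 ⊕ M2 — the shared key cancels under XOR.
 55 ⊕ 166 = 145
236 ⊕  28 = 240
227 ⊕ 226 =   1
252 ⊕ 150 = 106
154 ⊕  46 = 180
 90 ⊕ 249 = 163
196 ⊕ 254 =  58
 47 ⊕   6 =  41
 52 ⊕ 181 = 129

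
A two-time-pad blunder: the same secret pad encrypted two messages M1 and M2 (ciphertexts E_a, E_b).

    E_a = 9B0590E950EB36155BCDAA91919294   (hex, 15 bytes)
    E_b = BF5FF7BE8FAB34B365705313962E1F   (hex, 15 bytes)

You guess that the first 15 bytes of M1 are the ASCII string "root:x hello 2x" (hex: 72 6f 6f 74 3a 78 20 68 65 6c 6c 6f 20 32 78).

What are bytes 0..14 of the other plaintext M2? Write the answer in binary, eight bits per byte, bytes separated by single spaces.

First, E_a ⊕ E_b = (M1 ⊕ K) ⊕ (M2 ⊕ K) = M1 ⊕ M2, so the key drops out. Then M2 = (M1 ⊕ M2) ⊕ M1 over the first 15 bytes.
byte 0: (9b xor bf) xor 72 = 24 xor 72 = 56
byte 1: (05 xor 5f) xor 6f = 5a xor 6f = 35
byte 2: (90 xor f7) xor 6f = 67 xor 6f = 08
byte 3: (e9 xor be) xor 74 = 57 xor 74 = 23
byte 4: (50 xor 8f) xor 3a = df xor 3a = e5
byte 5: (eb xor ab) xor 78 = 40 xor 78 = 38
byte 6: (36 xor 34) xor 20 = 02 xor 20 = 22
byte 7: (15 xor b3) xor 68 = a6 xor 68 = ce
byte 8: (5b xor 65) xor 65 = 3e xor 65 = 5b
byte 9: (cd xor 70) xor 6c = bd xor 6c = d1
byte 10: (aa xor 53) xor 6c = f9 xor 6c = 95
byte 11: (91 xor 13) xor 6f = 82 xor 6f = ed
byte 12: (91 xor 96) xor 20 = 07 xor 20 = 27
byte 13: (92 xor 2e) xor 32 = bc xor 32 = 8e
byte 14: (94 xor 1f) xor 78 = 8b xor 78 = f3

01010110 00110101 00001000 00100011 11100101 00111000 00100010 11001110 01011011 11010001 10010101 11101101 00100111 10001110 11110011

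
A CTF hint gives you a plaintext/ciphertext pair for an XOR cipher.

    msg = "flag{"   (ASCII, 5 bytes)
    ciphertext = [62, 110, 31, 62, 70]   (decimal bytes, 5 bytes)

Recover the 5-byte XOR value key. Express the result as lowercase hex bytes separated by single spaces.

58 02 7e 59 3d

Since ciphertext = msg ⊕ key, XORing both sides with msg gives key = msg ⊕ ciphertext.
byte 0: 66 ^ 3e = 58
byte 1: 6c ^ 6e = 02
byte 2: 61 ^ 1f = 7e
byte 3: 67 ^ 3e = 59
byte 4: 7b ^ 46 = 3d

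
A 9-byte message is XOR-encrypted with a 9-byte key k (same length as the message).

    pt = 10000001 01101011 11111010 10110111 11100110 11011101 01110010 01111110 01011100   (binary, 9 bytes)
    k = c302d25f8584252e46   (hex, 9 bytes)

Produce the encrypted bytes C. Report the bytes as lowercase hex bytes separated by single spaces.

42 69 28 e8 63 59 57 50 1a

XOR is its own inverse, so applying the key byte-wise gives the result directly.
81 XOR c3 = 42
6b XOR 02 = 69
fa XOR d2 = 28
b7 XOR 5f = e8
e6 XOR 85 = 63
dd XOR 84 = 59
72 XOR 25 = 57
7e XOR 2e = 50
5c XOR 46 = 1a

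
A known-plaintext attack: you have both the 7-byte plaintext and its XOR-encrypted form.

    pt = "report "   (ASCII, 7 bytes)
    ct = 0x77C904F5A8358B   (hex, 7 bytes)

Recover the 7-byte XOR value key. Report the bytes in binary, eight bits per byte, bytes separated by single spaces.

Since ct = pt ⊕ key, XORing both sides with pt gives key = pt ⊕ ct.
72 ⊕ 77 = 05
65 ⊕ c9 = ac
70 ⊕ 04 = 74
6f ⊕ f5 = 9a
72 ⊕ a8 = da
74 ⊕ 35 = 41
20 ⊕ 8b = ab

00000101 10101100 01110100 10011010 11011010 01000001 10101011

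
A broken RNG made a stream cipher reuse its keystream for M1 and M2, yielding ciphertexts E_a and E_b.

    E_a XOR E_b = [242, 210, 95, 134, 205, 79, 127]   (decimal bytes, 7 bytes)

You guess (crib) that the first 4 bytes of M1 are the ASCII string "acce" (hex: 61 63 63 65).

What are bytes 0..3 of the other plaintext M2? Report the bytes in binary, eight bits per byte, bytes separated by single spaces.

Since E_a ⊕ E_b = M1 ⊕ M2, XORing with the guessed M1 bytes yields the corresponding M2 bytes: M2 = (E_a ⊕ E_b) ⊕ M1.
byte 0: f2 ^ 61 = 93
byte 1: d2 ^ 63 = b1
byte 2: 5f ^ 63 = 3c
byte 3: 86 ^ 65 = e3

10010011 10110001 00111100 11100011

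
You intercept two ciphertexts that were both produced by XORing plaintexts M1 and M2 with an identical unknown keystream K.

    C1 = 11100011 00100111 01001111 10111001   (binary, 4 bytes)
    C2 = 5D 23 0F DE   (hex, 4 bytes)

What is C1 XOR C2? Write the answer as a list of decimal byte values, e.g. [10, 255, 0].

[190, 4, 64, 103]

C1 ⊕ C2 = (M1 ⊕ K) ⊕ (M2 ⊕ K) = M1 ⊕ M2 — the shared key cancels under XOR.
11100011 ^ 01011101 = 10111110
00100111 ^ 00100011 = 00000100
01001111 ^ 00001111 = 01000000
10111001 ^ 11011110 = 01100111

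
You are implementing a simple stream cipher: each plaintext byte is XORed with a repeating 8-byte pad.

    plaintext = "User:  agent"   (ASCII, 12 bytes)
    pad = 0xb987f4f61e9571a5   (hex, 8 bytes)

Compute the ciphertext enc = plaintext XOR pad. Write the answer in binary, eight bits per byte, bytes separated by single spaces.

11101100 11110100 10010001 10000100 00100100 10110101 01010001 11000100 11011110 11100010 10011010 10000010

The 8-byte key repeats, so the effective keystream is b9 87 f4 f6 1e 95 71 a5 b9 87 f4 f6.
byte 0: 01010101 xor 10111001 = 11101100
byte 1: 01110011 xor 10000111 = 11110100
byte 2: 01100101 xor 11110100 = 10010001
byte 3: 01110010 xor 11110110 = 10000100
byte 4: 00111010 xor 00011110 = 00100100
byte 5: 00100000 xor 10010101 = 10110101
byte 6: 00100000 xor 01110001 = 01010001
byte 7: 01100001 xor 10100101 = 11000100
byte 8: 01100111 xor 10111001 = 11011110
byte 9: 01100101 xor 10000111 = 11100010
byte 10: 01101110 xor 11110100 = 10011010
byte 11: 01110100 xor 11110110 = 10000010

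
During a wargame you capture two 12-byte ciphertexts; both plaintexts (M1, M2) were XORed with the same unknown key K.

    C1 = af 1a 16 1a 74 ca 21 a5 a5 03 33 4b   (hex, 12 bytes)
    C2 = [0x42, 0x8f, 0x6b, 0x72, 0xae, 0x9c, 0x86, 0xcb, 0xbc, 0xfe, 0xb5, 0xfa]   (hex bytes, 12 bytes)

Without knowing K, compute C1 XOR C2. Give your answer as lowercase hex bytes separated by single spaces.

C1 ⊕ C2 = (M1 ⊕ K) ⊕ (M2 ⊕ K) = M1 ⊕ M2 — the shared key cancels under XOR.
af ^ 42 = ed
1a ^ 8f = 95
16 ^ 6b = 7d
1a ^ 72 = 68
74 ^ ae = da
ca ^ 9c = 56
21 ^ 86 = a7
a5 ^ cb = 6e
a5 ^ bc = 19
03 ^ fe = fd
33 ^ b5 = 86
4b ^ fa = b1

ed 95 7d 68 da 56 a7 6e 19 fd 86 b1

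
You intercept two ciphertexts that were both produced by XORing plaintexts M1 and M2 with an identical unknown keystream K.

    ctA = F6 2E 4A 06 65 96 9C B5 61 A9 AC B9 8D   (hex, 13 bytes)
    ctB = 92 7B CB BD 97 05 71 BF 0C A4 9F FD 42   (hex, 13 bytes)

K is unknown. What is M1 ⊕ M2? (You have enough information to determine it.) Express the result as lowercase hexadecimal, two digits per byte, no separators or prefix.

ctA ⊕ ctB = (M1 ⊕ K) ⊕ (M2 ⊕ K) = M1 ⊕ M2 — the shared key cancels under XOR.
byte 0: 246 ^ 146 = 100
byte 1:  46 ^ 123 =  85
byte 2:  74 ^ 203 = 129
byte 3:   6 ^ 189 = 187
byte 4: 101 ^ 151 = 242
byte 5: 150 ^   5 = 147
byte 6: 156 ^ 113 = 237
byte 7: 181 ^ 191 =  10
byte 8:  97 ^  12 = 109
byte 9: 169 ^ 164 =  13
byte 10: 172 ^ 159 =  51
byte 11: 185 ^ 253 =  68
byte 12: 141 ^  66 = 207

645581bbf293ed0a6d0d3344cf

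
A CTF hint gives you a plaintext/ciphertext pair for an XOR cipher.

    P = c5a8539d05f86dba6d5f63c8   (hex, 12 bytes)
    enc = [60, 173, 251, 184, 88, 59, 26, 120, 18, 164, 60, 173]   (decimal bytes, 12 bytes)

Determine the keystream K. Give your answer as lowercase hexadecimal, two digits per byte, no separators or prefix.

Since enc = P ⊕ K, XORing both sides with P gives K = P ⊕ enc.
c5 XOR 3c = f9
a8 XOR ad = 05
53 XOR fb = a8
9d XOR b8 = 25
05 XOR 58 = 5d
f8 XOR 3b = c3
6d XOR 1a = 77
ba XOR 78 = c2
6d XOR 12 = 7f
5f XOR a4 = fb
63 XOR 3c = 5f
c8 XOR ad = 65

f905a8255dc377c27ffb5f65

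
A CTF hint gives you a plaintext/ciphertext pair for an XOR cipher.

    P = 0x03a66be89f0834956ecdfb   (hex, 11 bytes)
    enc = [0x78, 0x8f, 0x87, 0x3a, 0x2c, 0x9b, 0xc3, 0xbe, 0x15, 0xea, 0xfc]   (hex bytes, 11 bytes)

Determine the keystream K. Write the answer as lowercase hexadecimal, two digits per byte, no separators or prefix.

7b29ecd2b393f72b7b2707

Since enc = P ⊕ K, XORing both sides with P gives K = P ⊕ enc.
byte 0: 03 ⊕ 78 = 7b
byte 1: a6 ⊕ 8f = 29
byte 2: 6b ⊕ 87 = ec
byte 3: e8 ⊕ 3a = d2
byte 4: 9f ⊕ 2c = b3
byte 5: 08 ⊕ 9b = 93
byte 6: 34 ⊕ c3 = f7
byte 7: 95 ⊕ be = 2b
byte 8: 6e ⊕ 15 = 7b
byte 9: cd ⊕ ea = 27
byte 10: fb ⊕ fc = 07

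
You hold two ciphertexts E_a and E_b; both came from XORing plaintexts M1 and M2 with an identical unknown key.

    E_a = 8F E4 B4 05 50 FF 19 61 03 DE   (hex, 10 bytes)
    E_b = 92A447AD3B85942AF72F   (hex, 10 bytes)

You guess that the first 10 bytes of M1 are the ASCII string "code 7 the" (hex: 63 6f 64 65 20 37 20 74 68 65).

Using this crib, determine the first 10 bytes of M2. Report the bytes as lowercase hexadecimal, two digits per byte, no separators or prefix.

First, E_a ⊕ E_b = (M1 ⊕ K) ⊕ (M2 ⊕ K) = M1 ⊕ M2, so the key drops out. Then M2 = (M1 ⊕ M2) ⊕ M1 over the first 10 bytes.
byte 0: (8f ⊕ 92) ⊕ 63 = 1d ⊕ 63 = 7e
byte 1: (e4 ⊕ a4) ⊕ 6f = 40 ⊕ 6f = 2f
byte 2: (b4 ⊕ 47) ⊕ 64 = f3 ⊕ 64 = 97
byte 3: (05 ⊕ ad) ⊕ 65 = a8 ⊕ 65 = cd
byte 4: (50 ⊕ 3b) ⊕ 20 = 6b ⊕ 20 = 4b
byte 5: (ff ⊕ 85) ⊕ 37 = 7a ⊕ 37 = 4d
byte 6: (19 ⊕ 94) ⊕ 20 = 8d ⊕ 20 = ad
byte 7: (61 ⊕ 2a) ⊕ 74 = 4b ⊕ 74 = 3f
byte 8: (03 ⊕ f7) ⊕ 68 = f4 ⊕ 68 = 9c
byte 9: (de ⊕ 2f) ⊕ 65 = f1 ⊕ 65 = 94

7e2f97cd4b4dad3f9c94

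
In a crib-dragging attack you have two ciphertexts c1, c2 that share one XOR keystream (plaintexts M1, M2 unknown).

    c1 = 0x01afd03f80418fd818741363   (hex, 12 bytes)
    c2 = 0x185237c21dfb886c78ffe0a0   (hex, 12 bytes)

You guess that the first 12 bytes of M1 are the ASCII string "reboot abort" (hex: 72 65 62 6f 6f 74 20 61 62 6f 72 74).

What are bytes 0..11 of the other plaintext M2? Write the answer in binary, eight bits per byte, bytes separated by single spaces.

01101011 10011000 10000101 10010010 11110010 11001110 00100111 11010101 00000010 11100100 10000001 10110111

First, c1 ⊕ c2 = (M1 ⊕ K) ⊕ (M2 ⊕ K) = M1 ⊕ M2, so the key drops out. Then M2 = (M1 ⊕ M2) ⊕ M1 over the first 12 bytes.
byte 0: (01 xor 18) xor 72 = 19 xor 72 = 6b
byte 1: (af xor 52) xor 65 = fd xor 65 = 98
byte 2: (d0 xor 37) xor 62 = e7 xor 62 = 85
byte 3: (3f xor c2) xor 6f = fd xor 6f = 92
byte 4: (80 xor 1d) xor 6f = 9d xor 6f = f2
byte 5: (41 xor fb) xor 74 = ba xor 74 = ce
byte 6: (8f xor 88) xor 20 = 07 xor 20 = 27
byte 7: (d8 xor 6c) xor 61 = b4 xor 61 = d5
byte 8: (18 xor 78) xor 62 = 60 xor 62 = 02
byte 9: (74 xor ff) xor 6f = 8b xor 6f = e4
byte 10: (13 xor e0) xor 72 = f3 xor 72 = 81
byte 11: (63 xor a0) xor 74 = c3 xor 74 = b7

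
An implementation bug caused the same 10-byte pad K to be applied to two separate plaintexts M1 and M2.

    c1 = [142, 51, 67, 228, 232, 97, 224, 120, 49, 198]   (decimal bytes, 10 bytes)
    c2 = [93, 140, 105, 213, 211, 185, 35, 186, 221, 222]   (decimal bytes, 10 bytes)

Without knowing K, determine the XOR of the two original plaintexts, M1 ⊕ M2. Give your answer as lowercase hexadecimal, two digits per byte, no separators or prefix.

d3bf2a313bd8c3c2ec18

c1 ⊕ c2 = (M1 ⊕ K) ⊕ (M2 ⊕ K) = M1 ⊕ M2 — the shared key cancels under XOR.
8e XOR 5d = d3
33 XOR 8c = bf
43 XOR 69 = 2a
e4 XOR d5 = 31
e8 XOR d3 = 3b
61 XOR b9 = d8
e0 XOR 23 = c3
78 XOR ba = c2
31 XOR dd = ec
c6 XOR de = 18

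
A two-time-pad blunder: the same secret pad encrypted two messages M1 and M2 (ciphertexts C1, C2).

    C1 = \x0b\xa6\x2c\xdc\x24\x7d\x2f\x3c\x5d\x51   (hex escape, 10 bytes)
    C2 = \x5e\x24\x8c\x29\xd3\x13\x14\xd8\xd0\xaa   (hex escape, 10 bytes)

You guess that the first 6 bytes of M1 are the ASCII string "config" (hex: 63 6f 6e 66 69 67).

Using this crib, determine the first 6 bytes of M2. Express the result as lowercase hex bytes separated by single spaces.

First, C1 ⊕ C2 = (M1 ⊕ K) ⊕ (M2 ⊕ K) = M1 ⊕ M2, so the key drops out. Then M2 = (M1 ⊕ M2) ⊕ M1 over the first 6 bytes.
byte 0: (0b xor 5e) xor 63 = 55 xor 63 = 36
byte 1: (a6 xor 24) xor 6f = 82 xor 6f = ed
byte 2: (2c xor 8c) xor 6e = a0 xor 6e = ce
byte 3: (dc xor 29) xor 66 = f5 xor 66 = 93
byte 4: (24 xor d3) xor 69 = f7 xor 69 = 9e
byte 5: (7d xor 13) xor 67 = 6e xor 67 = 09

36 ed ce 93 9e 09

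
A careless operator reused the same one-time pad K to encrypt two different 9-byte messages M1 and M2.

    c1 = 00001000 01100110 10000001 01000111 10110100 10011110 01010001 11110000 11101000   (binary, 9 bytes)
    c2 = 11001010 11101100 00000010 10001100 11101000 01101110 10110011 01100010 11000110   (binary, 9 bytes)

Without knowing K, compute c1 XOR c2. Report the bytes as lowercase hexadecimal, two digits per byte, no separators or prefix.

c28a83cb5cf0e2922e

c1 ⊕ c2 = (M1 ⊕ K) ⊕ (M2 ⊕ K) = M1 ⊕ M2 — the shared key cancels under XOR.
08 ^ ca = c2
66 ^ ec = 8a
81 ^ 02 = 83
47 ^ 8c = cb
b4 ^ e8 = 5c
9e ^ 6e = f0
51 ^ b3 = e2
f0 ^ 62 = 92
e8 ^ c6 = 2e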